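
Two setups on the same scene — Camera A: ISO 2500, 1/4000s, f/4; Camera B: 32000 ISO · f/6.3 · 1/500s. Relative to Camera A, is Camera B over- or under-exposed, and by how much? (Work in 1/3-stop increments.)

5 1/3 stops brighter

Aperture: f/4 → f/4.5 → f/5 → f/5.6 → f/6.3 — 1 1/3 stops smaller aperture (darker).
Shutter speed: 1/4000 → 1/3200 → 1/2500 → 1/2000 → 1/1600 → 1/1250 → 1/1000 → 1/800 → 1/640 → 1/500 — 3 stops longer (brighter).
ISO: 2500 → 3200 → 4000 → 5000 → 6400 → 8000 → 10000 → 12800 → 16000 → 20000 → 25600 → 32000 — 3 2/3 stops higher (brighter).
Net: −1 1/3 +3 +3 2/3 = +5 1/3 stops.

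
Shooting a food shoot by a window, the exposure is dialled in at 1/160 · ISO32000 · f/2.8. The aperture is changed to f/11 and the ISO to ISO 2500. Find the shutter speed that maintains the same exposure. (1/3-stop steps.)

1.3 s

Aperture: f/2.8 → f/3.2 → f/3.5 → f/4 → f/4.5 → f/5 → f/5.6 → f/6.3 → f/7.1 → f/8 → f/9 → f/10 → f/11 — 4 stops smaller aperture (darker).
ISO: 32000 → 25600 → 20000 → 16000 → 12800 → 10000 → 8000 → 6400 → 5000 → 4000 → 3200 → 2500 — 3 2/3 stops dropped (darker).
Net change so far: 7 2/3 stops darker. Offset with the shutter speed: 1/160 → 1/125 → 1/100 → 1/80 → 1/60 → 1/50 → 1/40 → 1/30 → 1/25 → 1/20 → 1/15 → 1/13 → 1/10 → 1/8 → 1/6 → 1/5 → 1/4 → 0.3 → 0.4 → 0.5 → 0.6 → 0.8 → 1 → 1.3.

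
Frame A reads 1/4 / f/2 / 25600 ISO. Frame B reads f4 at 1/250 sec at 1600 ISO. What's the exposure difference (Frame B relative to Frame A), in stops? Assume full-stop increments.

12 stops darker

Aperture: f/2 → f/2.8 → f/4 — 2 stops narrower (darker).
Shutter speed: 1/4 → 1/8 → 1/15 → 1/30 → 1/60 → 1/125 → 1/250 — 6 stops faster (darker).
ISO: 25600 → 12800 → 6400 → 3200 → 1600 — 4 stops dropped (darker).
Net: −2 −6 −4 = −12 stops.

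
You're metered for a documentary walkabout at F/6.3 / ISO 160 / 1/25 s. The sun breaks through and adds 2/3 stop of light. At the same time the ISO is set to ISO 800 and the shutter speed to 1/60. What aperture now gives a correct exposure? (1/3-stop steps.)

Scene light: 2/3 stop brighter.
ISO: 160 → 200 → 250 → 320 → 400 → 500 → 640 → 800 — 2 1/3 stops higher (brighter).
Shutter speed: 1/25 → 1/30 → 1/40 → 1/50 → 1/60 — 1 1/3 stops shorter (darker).
Net so far: 1 2/3 stops brighter. Aperture: f/6.3 → f/7.1 → f/8 → f/9 → f/10 → f/11.

f/11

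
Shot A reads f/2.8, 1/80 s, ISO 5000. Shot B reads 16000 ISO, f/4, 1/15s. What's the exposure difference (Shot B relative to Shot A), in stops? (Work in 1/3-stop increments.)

3 stops brighter

Aperture: f/2.8 → f/3.2 → f/3.5 → f/4 — 1 stop narrower (darker).
Shutter speed: 1/80 → 1/60 → 1/50 → 1/40 → 1/30 → 1/25 → 1/20 → 1/15 — 2 1/3 stops slower (brighter).
ISO: 5000 → 6400 → 8000 → 10000 → 12800 → 16000 — 1 2/3 stops higher (brighter).
Net: −1 +2 1/3 +1 2/3 = +3 stops.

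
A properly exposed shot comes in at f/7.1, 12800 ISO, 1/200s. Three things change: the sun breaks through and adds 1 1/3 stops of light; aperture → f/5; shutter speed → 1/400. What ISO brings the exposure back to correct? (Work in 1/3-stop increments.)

Scene light: 1 1/3 stops brighter.
Aperture: f/7.1 → f/6.3 → f/5.6 → f/5 — 1 stop opened up (brighter).
Shutter speed: 1/200 → 1/250 → 1/320 → 1/400 — 1 stop faster (darker).
Net so far: 1 1/3 stops brighter. ISO: 12800 → 10000 → 8000 → 6400 → 5000.

ISO 5000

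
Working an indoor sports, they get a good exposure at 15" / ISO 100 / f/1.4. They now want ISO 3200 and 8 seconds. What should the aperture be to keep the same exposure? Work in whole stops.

ISO: 100 → 200 → 400 → 800 → 1600 → 3200 — 5 stops raised (brighter).
Shutter speed: 15 → 8 — 1 stop faster (darker).
Net change so far: 4 stops brighter. Offset with the aperture: f/1.4 → f/2 → f/2.8 → f/4 → f/5.6.

f/5.6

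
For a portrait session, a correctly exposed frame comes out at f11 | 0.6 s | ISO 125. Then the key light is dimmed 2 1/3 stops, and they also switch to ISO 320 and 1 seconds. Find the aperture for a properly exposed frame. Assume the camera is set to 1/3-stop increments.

f/10

Scene light: 2 1/3 stops darker.
ISO: 125 → 160 → 200 → 250 → 320 — 1 1/3 stops raised (brighter).
Shutter speed: 0.6 → 0.8 → 1 — 2/3 stop slower (brighter).
Net so far: 1/3 stop darker. Aperture: f/11 → f/10.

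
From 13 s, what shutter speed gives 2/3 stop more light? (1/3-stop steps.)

20 s

Shutter speed: 13 → 15 → 20 — 2/3 stop slower (brighter).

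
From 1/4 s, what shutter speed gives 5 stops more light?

8 s

Shutter speed: 1/4 → 1/2 → 1 → 2 → 4 → 8 — 5 stops longer (brighter).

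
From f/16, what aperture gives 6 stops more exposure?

Aperture: f/16 → f/11 → f/8 → f/5.6 → f/4 → f/2.8 → f/2 — 6 stops opened up (brighter).

f/2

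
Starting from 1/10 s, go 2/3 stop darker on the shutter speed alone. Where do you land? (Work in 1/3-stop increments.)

1/15s

Shutter speed: 1/10 → 1/13 → 1/15 — 2/3 stop faster (darker).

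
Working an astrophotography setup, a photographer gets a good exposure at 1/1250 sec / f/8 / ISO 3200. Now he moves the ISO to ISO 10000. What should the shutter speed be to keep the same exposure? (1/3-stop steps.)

1/4000s

ISO: 3200 → 4000 → 5000 → 6400 → 8000 → 10000 — 1 2/3 stops raised (brighter).
Need 1 2/3 stops darker from the shutter speed: 1/1250 → 1/1600 → 1/2000 → 1/2500 → 1/3200 → 1/4000.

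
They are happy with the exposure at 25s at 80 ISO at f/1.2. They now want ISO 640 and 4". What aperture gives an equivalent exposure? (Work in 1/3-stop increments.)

f/1.4

ISO: 80 → 100 → 125 → 160 → 200 → 250 → 320 → 400 → 500 → 640 — 3 stops raised (brighter).
Shutter speed: 25 → 20 → 15 → 13 → 10 → 8 → 6 → 5 → 4 — 2 2/3 stops faster (darker).
Net change so far: 1/3 stop brighter. Offset with the aperture: f/1.2 → f/1.4.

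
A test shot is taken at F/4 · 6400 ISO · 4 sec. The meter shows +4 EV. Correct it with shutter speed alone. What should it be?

Overexposed by 4 stops → need 4 stops darker.
Shutter speed: 4 → 2 → 1 → 1/2 → 1/4.

1/4s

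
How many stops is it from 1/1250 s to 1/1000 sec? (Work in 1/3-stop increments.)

1/1250 → 1/1000 — count the steps: 1 third-stops = 1/3 stop.

1/3 stop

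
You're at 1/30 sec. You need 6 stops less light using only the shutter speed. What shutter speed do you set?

Shutter speed: 1/30 → 1/60 → 1/125 → 1/250 → 1/500 → 1/1000 → 1/2000 — 6 stops faster (darker).

1/2000s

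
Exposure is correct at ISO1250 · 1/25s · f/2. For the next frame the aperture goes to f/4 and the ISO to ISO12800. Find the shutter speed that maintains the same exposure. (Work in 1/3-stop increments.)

Aperture: f/2 → f/2.2 → f/2.5 → f/2.8 → f/3.2 → f/3.5 → f/4 — 2 stops smaller aperture (darker).
ISO: 1250 → 1600 → 2000 → 2500 → 3200 → 4000 → 5000 → 6400 → 8000 → 10000 → 12800 — 3 1/3 stops higher (brighter).
Net change so far: 1 1/3 stops brighter. Offset with the shutter speed: 1/25 → 1/30 → 1/40 → 1/50 → 1/60.

1/60s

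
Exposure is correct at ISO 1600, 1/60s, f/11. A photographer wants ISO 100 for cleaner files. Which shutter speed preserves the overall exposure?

1/4s

ISO: 1600 → 800 → 400 → 200 → 100 — 4 stops dropped (darker).
Need 4 stops brighter from the shutter speed: 1/60 → 1/30 → 1/15 → 1/8 → 1/4.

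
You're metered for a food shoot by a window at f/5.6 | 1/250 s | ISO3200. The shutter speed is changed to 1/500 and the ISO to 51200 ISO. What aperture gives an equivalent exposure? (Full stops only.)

Shutter speed: 1/250 → 1/500 — 1 stop faster (darker).
ISO: 3200 → 6400 → 12800 → 25600 → 51200 — 4 stops higher (brighter).
Net change so far: 3 stops brighter. Offset with the aperture: f/5.6 → f/8 → f/11 → f/16.

f/16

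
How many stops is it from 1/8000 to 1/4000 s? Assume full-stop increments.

1 stop

1/8000 → 1/4000 — count the steps: 1 stop.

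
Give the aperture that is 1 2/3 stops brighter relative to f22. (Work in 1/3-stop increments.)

Aperture: f/22 → f/20 → f/18 → f/16 → f/14 → f/13 — 1 2/3 stops wider (brighter).

f/13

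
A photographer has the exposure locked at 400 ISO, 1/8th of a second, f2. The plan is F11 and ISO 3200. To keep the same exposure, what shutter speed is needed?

1/2s

Aperture: f/2 → f/2.8 → f/4 → f/5.6 → f/8 → f/11 — 5 stops narrower (darker).
ISO: 400 → 800 → 1600 → 3200 — 3 stops raised (brighter).
Net change so far: 2 stops darker. Offset with the shutter speed: 1/8 → 1/4 → 1/2.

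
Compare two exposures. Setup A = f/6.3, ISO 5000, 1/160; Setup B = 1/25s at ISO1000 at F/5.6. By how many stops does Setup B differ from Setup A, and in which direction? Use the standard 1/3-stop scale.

Aperture: f/6.3 → f/5.6 — 1/3 stop larger aperture (brighter).
Shutter speed: 1/160 → 1/125 → 1/100 → 1/80 → 1/60 → 1/50 → 1/40 → 1/30 → 1/25 — 2 2/3 stops slower (brighter).
ISO: 5000 → 4000 → 3200 → 2500 → 2000 → 1600 → 1250 → 1000 — 2 1/3 stops dropped (darker).
Net: +1/3 +2 2/3 −2 1/3 = +2/3 stops.

2/3 stop brighter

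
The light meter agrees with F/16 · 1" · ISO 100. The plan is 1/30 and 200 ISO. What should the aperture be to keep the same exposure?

f/4

Shutter speed: 1 → 1/2 → 1/4 → 1/8 → 1/15 → 1/30 — 5 stops faster (darker).
ISO: 100 → 200 — 1 stop raised (brighter).
Net change so far: 4 stops darker. Offset with the aperture: f/16 → f/11 → f/8 → f/5.6 → f/4.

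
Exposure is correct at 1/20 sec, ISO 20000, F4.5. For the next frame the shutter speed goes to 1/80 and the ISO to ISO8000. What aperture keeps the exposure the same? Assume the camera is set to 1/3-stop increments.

f/1.4

Shutter speed: 1/20 → 1/25 → 1/30 → 1/40 → 1/50 → 1/60 → 1/80 — 2 stops faster (darker).
ISO: 20000 → 16000 → 12800 → 10000 → 8000 — 1 1/3 stops lower (darker).
Net change so far: 3 1/3 stops darker. Offset with the aperture: f/4.5 → f/4 → f/3.5 → f/3.2 → f/2.8 → f/2.5 → f/2.2 → f/2 → f/1.8 → f/1.6 → f/1.4.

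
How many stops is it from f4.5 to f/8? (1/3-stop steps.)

1 2/3 stops

f/4.5 → f/5 → f/5.6 → f/6.3 → f/7.1 → f/8 — count the steps: 5 third-stops = 1 2/3 stops.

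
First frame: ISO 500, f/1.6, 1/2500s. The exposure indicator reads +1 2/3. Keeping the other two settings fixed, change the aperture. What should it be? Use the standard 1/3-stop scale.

Overexposed by 1 2/3 stops → need 1 2/3 stops darker.
Aperture: f/1.6 → f/1.8 → f/2 → f/2.2 → f/2.5 → f/2.8.

f/2.8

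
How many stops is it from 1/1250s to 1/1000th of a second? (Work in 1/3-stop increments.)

1/1250 → 1/1000 — count the steps: 1 third-stops = 1/3 stop.

1/3 stop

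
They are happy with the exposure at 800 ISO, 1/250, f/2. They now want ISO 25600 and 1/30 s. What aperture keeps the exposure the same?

f/32

ISO: 800 → 1600 → 3200 → 6400 → 12800 → 25600 — 5 stops raised (brighter).
Shutter speed: 1/250 → 1/125 → 1/60 → 1/30 — 3 stops slower (brighter).
Net change so far: 8 stops brighter. Offset with the aperture: f/2 → f/2.8 → f/4 → f/5.6 → f/8 → f/11 → f/16 → f/22 → f/32.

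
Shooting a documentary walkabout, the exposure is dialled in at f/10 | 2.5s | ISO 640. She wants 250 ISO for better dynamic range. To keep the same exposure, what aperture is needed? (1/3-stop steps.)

f/6.3

ISO: 640 → 500 → 400 → 320 → 250 — 1 1/3 stops lower (darker).
Need 1 1/3 stops brighter from the aperture: f/10 → f/9 → f/8 → f/7.1 → f/6.3.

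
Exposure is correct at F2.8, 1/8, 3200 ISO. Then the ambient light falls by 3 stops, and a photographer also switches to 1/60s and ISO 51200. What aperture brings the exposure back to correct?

f/1.4

Scene light: 3 stops darker.
Shutter speed: 1/8 → 1/15 → 1/30 → 1/60 — 3 stops shorter (darker).
ISO: 3200 → 6400 → 12800 → 25600 → 51200 — 4 stops higher (brighter).
Net so far: 2 stops darker. Aperture: f/2.8 → f/2 → f/1.4.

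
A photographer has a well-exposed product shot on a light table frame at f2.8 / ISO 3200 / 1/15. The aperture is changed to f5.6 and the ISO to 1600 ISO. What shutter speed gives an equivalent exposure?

Aperture: f/2.8 → f/4 → f/5.6 — 2 stops smaller aperture (darker).
ISO: 3200 → 1600 — 1 stop dropped (darker).
Net change so far: 3 stops darker. Offset with the shutter speed: 1/15 → 1/8 → 1/4 → 1/2.

1/2s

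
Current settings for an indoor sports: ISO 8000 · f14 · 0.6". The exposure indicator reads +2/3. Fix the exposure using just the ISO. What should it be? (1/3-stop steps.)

ISO 5000

Overexposed by 2/3 stop → need 2/3 stop darker.
ISO: 8000 → 6400 → 5000.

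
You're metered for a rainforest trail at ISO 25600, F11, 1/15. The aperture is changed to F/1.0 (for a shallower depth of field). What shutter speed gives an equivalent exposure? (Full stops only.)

Aperture: f/11 → f/8 → f/5.6 → f/4 → f/2.8 → f/2 → f/1.4 → f/1.0 — 7 stops larger aperture (brighter).
Need 7 stops darker from the shutter speed: 1/15 → 1/30 → 1/60 → 1/125 → 1/250 → 1/500 → 1/1000 → 1/2000.

1/2000s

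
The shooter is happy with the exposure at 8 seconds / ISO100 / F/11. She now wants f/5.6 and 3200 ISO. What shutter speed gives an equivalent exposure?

Aperture: f/11 → f/8 → f/5.6 — 2 stops wider (brighter).
ISO: 100 → 200 → 400 → 800 → 1600 → 3200 — 5 stops higher (brighter).
Net change so far: 7 stops brighter. Offset with the shutter speed: 8 → 4 → 2 → 1 → 1/2 → 1/4 → 1/8 → 1/15.

1/15s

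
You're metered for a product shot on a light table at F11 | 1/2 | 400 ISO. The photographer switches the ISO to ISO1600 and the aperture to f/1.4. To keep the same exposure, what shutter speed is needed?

ISO: 400 → 800 → 1600 — 2 stops higher (brighter).
Aperture: f/11 → f/8 → f/5.6 → f/4 → f/2.8 → f/2 → f/1.4 — 6 stops opened up (brighter).
Net change so far: 8 stops brighter. Offset with the shutter speed: 1/2 → 1/4 → 1/8 → 1/15 → 1/30 → 1/60 → 1/125 → 1/250 → 1/500.

1/500s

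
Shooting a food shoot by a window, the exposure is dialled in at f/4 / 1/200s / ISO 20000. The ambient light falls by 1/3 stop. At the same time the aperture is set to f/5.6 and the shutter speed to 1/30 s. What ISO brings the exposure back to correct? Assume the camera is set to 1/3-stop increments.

Scene light: 1/3 stop darker.
Aperture: f/4 → f/4.5 → f/5 → f/5.6 — 1 stop stopped down (darker).
Shutter speed: 1/200 → 1/160 → 1/125 → 1/100 → 1/80 → 1/60 → 1/50 → 1/40 → 1/30 — 2 2/3 stops longer (brighter).
Net so far: 1 1/3 stops brighter. ISO: 20000 → 16000 → 12800 → 10000 → 8000.

ISO 8000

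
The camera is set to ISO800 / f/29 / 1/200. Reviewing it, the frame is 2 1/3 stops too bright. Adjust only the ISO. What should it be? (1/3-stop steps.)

ISO 160

Overexposed by 2 1/3 stops → need 2 1/3 stops darker.
ISO: 800 → 640 → 500 → 400 → 320 → 250 → 200 → 160.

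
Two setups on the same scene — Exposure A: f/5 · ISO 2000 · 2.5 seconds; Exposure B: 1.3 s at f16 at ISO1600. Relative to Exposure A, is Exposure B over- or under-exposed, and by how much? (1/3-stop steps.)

Aperture: f/5 → f/5.6 → f/6.3 → f/7.1 → f/8 → f/9 → f/10 → f/11 → f/13 → f/14 → f/16 — 3 1/3 stops narrower (darker).
Shutter speed: 2.5 → 2 → 1.6 → 1.3 — 1 stop shorter (darker).
ISO: 2000 → 1600 — 1/3 stop dropped (darker).
Net: −3 1/3 −1 −1/3 = −4 2/3 stops.

4 2/3 stops darker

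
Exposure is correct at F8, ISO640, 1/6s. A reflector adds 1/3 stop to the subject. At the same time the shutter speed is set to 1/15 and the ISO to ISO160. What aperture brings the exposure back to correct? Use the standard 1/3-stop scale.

Scene light: 1/3 stop brighter.
Shutter speed: 1/6 → 1/8 → 1/10 → 1/13 → 1/15 — 1 1/3 stops faster (darker).
ISO: 640 → 500 → 400 → 320 → 250 → 200 → 160 — 2 stops dropped (darker).
Net so far: 3 stops darker. Aperture: f/8 → f/7.1 → f/6.3 → f/5.6 → f/5 → f/4.5 → f/4 → f/3.5 → f/3.2 → f/2.8.

f/2.8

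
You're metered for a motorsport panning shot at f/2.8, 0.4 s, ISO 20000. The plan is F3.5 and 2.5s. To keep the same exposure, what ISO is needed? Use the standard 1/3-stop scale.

Aperture: f/2.8 → f/3.2 → f/3.5 — 2/3 stop narrower (darker).
Shutter speed: 0.4 → 0.5 → 0.6 → 0.8 → 1 → 1.3 → 1.6 → 2 → 2.5 — 2 2/3 stops slower (brighter).
Net change so far: 2 stops brighter. Offset with the ISO: 20000 → 16000 → 12800 → 10000 → 8000 → 6400 → 5000.

ISO 5000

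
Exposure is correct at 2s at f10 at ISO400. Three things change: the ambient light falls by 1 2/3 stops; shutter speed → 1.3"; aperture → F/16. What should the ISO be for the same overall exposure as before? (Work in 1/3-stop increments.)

ISO 5000

Scene light: 1 2/3 stops darker.
Shutter speed: 2 → 1.6 → 1.3 — 2/3 stop shorter (darker).
Aperture: f/10 → f/11 → f/13 → f/14 → f/16 — 1 1/3 stops narrower (darker).
Net so far: 3 2/3 stops darker. ISO: 400 → 500 → 640 → 800 → 1000 → 1250 → 1600 → 2000 → 2500 → 3200 → 4000 → 5000.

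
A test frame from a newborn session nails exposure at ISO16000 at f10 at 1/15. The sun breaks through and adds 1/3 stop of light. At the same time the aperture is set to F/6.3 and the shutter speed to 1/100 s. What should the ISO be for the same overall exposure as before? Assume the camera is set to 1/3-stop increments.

ISO 32000

Scene light: 1/3 stop brighter.
Aperture: f/10 → f/9 → f/8 → f/7.1 → f/6.3 — 1 1/3 stops larger aperture (brighter).
Shutter speed: 1/15 → 1/20 → 1/25 → 1/30 → 1/40 → 1/50 → 1/60 → 1/80 → 1/100 — 2 2/3 stops faster (darker).
Net so far: 1 stop darker. ISO: 16000 → 20000 → 25600 → 32000.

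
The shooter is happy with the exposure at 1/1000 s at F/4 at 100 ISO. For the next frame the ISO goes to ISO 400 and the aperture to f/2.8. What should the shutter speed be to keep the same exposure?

1/8000s

ISO: 100 → 200 → 400 — 2 stops raised (brighter).
Aperture: f/4 → f/2.8 — 1 stop larger aperture (brighter).
Net change so far: 3 stops brighter. Offset with the shutter speed: 1/1000 → 1/2000 → 1/4000 → 1/8000.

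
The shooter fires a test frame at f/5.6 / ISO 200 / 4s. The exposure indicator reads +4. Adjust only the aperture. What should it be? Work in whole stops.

Overexposed by 4 stops → need 4 stops darker.
Aperture: f/5.6 → f/8 → f/11 → f/16 → f/22.

f/22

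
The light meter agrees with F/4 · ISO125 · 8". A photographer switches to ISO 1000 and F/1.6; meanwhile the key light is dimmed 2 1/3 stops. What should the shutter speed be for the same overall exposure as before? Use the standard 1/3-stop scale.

Scene light: 2 1/3 stops darker.
ISO: 125 → 160 → 200 → 250 → 320 → 400 → 500 → 640 → 800 → 1000 — 3 stops raised (brighter).
Aperture: f/4 → f/3.5 → f/3.2 → f/2.8 → f/2.5 → f/2.2 → f/2 → f/1.8 → f/1.6 — 2 2/3 stops opened up (brighter).
Net so far: 3 1/3 stops brighter. Shutter speed: 8 → 6 → 5 → 4 → 3.2 → 2.5 → 2 → 1.6 → 1.3 → 1 → 0.8.

0.8 s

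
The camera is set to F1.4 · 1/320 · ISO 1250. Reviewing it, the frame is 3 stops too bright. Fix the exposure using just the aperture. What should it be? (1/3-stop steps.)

f/4

Overexposed by 3 stops → need 3 stops darker.
Aperture: f/1.4 → f/1.6 → f/1.8 → f/2 → f/2.2 → f/2.5 → f/2.8 → f/3.2 → f/3.5 → f/4.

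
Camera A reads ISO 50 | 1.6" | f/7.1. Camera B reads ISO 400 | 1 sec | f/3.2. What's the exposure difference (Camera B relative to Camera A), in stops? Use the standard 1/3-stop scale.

Aperture: f/7.1 → f/6.3 → f/5.6 → f/5 → f/4.5 → f/4 → f/3.5 → f/3.2 — 2 1/3 stops larger aperture (brighter).
Shutter speed: 1.6 → 1.3 → 1 — 2/3 stop shorter (darker).
ISO: 50 → 64 → 80 → 100 → 125 → 160 → 200 → 250 → 320 → 400 — 3 stops higher (brighter).
Net: +2 1/3 −2/3 +3 = +4 2/3 stops.

4 2/3 stops brighter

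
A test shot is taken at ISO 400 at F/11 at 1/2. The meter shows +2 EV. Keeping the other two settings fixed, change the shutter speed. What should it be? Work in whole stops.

Overexposed by 2 stops → need 2 stops darker.
Shutter speed: 1/2 → 1/4 → 1/8.

1/8s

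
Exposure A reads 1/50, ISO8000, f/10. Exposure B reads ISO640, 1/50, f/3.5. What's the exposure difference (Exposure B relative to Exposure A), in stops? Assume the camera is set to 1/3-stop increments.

2/3 stop darker

Aperture: f/10 → f/9 → f/8 → f/7.1 → f/6.3 → f/5.6 → f/5 → f/4.5 → f/4 → f/3.5 — 3 stops opened up (brighter).
Shutter speed: unchanged.
ISO: 8000 → 6400 → 5000 → 4000 → 3200 → 2500 → 2000 → 1600 → 1250 → 1000 → 800 → 640 — 3 2/3 stops dropped (darker).
Net: +3 −3 2/3 = −2/3 stops.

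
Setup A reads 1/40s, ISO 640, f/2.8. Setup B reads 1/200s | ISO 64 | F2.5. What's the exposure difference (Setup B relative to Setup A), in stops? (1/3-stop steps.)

Aperture: f/2.8 → f/2.5 — 1/3 stop opened up (brighter).
Shutter speed: 1/40 → 1/50 → 1/60 → 1/80 → 1/100 → 1/125 → 1/160 → 1/200 — 2 1/3 stops faster (darker).
ISO: 640 → 500 → 400 → 320 → 250 → 200 → 160 → 125 → 100 → 80 → 64 — 3 1/3 stops lower (darker).
Net: +1/3 −2 1/3 −3 1/3 = −5 1/3 stops.

5 1/3 stops darker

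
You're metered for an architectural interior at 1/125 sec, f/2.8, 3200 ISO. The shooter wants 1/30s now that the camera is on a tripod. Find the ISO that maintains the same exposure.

ISO 800

Shutter speed: 1/125 → 1/60 → 1/30 — 2 stops longer (brighter).
Need 2 stops darker from the ISO: 3200 → 1600 → 800.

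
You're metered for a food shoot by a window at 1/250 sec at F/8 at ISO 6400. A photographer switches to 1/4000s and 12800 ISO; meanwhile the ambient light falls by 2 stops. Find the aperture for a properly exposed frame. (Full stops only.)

Scene light: 2 stops darker.
Shutter speed: 1/250 → 1/500 → 1/1000 → 1/2000 → 1/4000 — 4 stops faster (darker).
ISO: 6400 → 12800 — 1 stop raised (brighter).
Net so far: 5 stops darker. Aperture: f/8 → f/5.6 → f/4 → f/2.8 → f/2 → f/1.4.

f/1.4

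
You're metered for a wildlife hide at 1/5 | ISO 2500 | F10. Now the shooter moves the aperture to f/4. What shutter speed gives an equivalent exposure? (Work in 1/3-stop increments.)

Aperture: f/10 → f/9 → f/8 → f/7.1 → f/6.3 → f/5.6 → f/5 → f/4.5 → f/4 — 2 2/3 stops opened up (brighter).
Need 2 2/3 stops darker from the shutter speed: 1/5 → 1/6 → 1/8 → 1/10 → 1/13 → 1/15 → 1/20 → 1/25 → 1/30.

1/30s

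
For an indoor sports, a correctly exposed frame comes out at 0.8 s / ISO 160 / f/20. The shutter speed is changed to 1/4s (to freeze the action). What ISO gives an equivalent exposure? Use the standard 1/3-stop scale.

ISO 500

Shutter speed: 0.8 → 0.6 → 0.5 → 0.4 → 0.3 → 1/4 — 1 2/3 stops faster (darker).
Need 1 2/3 stops brighter from the ISO: 160 → 200 → 250 → 320 → 400 → 500.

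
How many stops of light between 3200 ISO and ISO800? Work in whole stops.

2 stops

3200 → 1600 → 800 — count the steps: 2 stops.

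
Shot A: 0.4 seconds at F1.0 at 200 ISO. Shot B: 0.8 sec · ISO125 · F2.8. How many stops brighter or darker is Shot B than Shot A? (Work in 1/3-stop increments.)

2 2/3 stops darker

Aperture: f/1.0 → f/1.1 → f/1.2 → f/1.4 → f/1.6 → f/1.8 → f/2 → f/2.2 → f/2.5 → f/2.8 — 3 stops smaller aperture (darker).
Shutter speed: 0.4 → 0.5 → 0.6 → 0.8 — 1 stop slower (brighter).
ISO: 200 → 160 → 125 — 2/3 stop dropped (darker).
Net: −3 +1 −2/3 = −2 2/3 stops.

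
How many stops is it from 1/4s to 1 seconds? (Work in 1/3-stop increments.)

2 stops

1/4 → 0.3 → 0.4 → 0.5 → 0.6 → 0.8 → 1 — count the steps: 6 third-stops = 2 stops.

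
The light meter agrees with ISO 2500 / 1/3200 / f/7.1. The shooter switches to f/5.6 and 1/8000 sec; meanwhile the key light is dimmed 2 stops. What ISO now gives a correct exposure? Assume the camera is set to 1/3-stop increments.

ISO 16000

Scene light: 2 stops darker.
Aperture: f/7.1 → f/6.3 → f/5.6 — 2/3 stop opened up (brighter).
Shutter speed: 1/3200 → 1/4000 → 1/5000 → 1/6400 → 1/8000 — 1 1/3 stops faster (darker).
Net so far: 2 2/3 stops darker. ISO: 2500 → 3200 → 4000 → 5000 → 6400 → 8000 → 10000 → 12800 → 16000.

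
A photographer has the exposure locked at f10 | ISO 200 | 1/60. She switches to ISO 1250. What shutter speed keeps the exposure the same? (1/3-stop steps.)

1/400s

ISO: 200 → 250 → 320 → 400 → 500 → 640 → 800 → 1000 → 1250 — 2 2/3 stops higher (brighter).
Need 2 2/3 stops darker from the shutter speed: 1/60 → 1/80 → 1/100 → 1/125 → 1/160 → 1/200 → 1/250 → 1/320 → 1/400.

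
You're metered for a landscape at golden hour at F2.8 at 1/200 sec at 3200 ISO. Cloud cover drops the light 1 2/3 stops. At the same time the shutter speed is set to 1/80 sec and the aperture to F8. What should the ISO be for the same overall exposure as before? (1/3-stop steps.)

Scene light: 1 2/3 stops darker.
Shutter speed: 1/200 → 1/160 → 1/125 → 1/100 → 1/80 — 1 1/3 stops slower (brighter).
Aperture: f/2.8 → f/3.2 → f/3.5 → f/4 → f/4.5 → f/5 → f/5.6 → f/6.3 → f/7.1 → f/8 — 3 stops narrower (darker).
Net so far: 3 1/3 stops darker. ISO: 3200 → 4000 → 5000 → 6400 → 8000 → 10000 → 12800 → 16000 → 20000 → 25600 → 32000.

ISO 32000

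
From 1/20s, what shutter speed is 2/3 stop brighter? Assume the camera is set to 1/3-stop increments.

Shutter speed: 1/20 → 1/15 → 1/13 — 2/3 stop longer (brighter).

1/13s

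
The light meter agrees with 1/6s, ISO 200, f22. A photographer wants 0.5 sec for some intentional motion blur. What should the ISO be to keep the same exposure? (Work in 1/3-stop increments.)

Shutter speed: 1/6 → 1/5 → 1/4 → 0.3 → 0.4 → 0.5 — 1 2/3 stops slower (brighter).
Need 1 2/3 stops darker from the ISO: 200 → 160 → 125 → 100 → 80 → 64.

ISO 64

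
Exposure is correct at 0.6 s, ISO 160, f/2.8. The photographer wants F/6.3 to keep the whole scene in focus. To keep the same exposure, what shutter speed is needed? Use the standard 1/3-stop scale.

3.2 s

Aperture: f/2.8 → f/3.2 → f/3.5 → f/4 → f/4.5 → f/5 → f/5.6 → f/6.3 — 2 1/3 stops narrower (darker).
Need 2 1/3 stops brighter from the shutter speed: 0.6 → 0.8 → 1 → 1.3 → 1.6 → 2 → 2.5 → 3.2.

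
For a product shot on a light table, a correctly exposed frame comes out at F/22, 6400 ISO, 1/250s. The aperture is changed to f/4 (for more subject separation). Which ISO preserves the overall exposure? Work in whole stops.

ISO 200

Aperture: f/22 → f/16 → f/11 → f/8 → f/5.6 → f/4 — 5 stops larger aperture (brighter).
Need 5 stops darker from the ISO: 6400 → 3200 → 1600 → 800 → 400 → 200.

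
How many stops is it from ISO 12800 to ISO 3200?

2 stops

12800 → 6400 → 3200 — count the steps: 2 stops.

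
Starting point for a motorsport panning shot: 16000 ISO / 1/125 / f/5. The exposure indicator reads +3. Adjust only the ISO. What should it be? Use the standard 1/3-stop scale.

Overexposed by 3 stops → need 3 stops darker.
ISO: 16000 → 12800 → 10000 → 8000 → 6400 → 5000 → 4000 → 3200 → 2500 → 2000.

ISO 2000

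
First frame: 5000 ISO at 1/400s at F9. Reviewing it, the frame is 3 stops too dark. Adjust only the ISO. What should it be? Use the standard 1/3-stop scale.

Underexposed by 3 stops → need 3 stops brighter.
ISO: 5000 → 6400 → 8000 → 10000 → 12800 → 16000 → 20000 → 25600 → 32000 → 40000.

ISO 40000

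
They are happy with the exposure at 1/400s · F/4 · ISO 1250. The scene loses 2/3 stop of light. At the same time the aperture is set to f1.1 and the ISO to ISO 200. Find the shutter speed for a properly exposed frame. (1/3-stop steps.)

1/500s

Scene light: 2/3 stop darker.
Aperture: f/4 → f/3.5 → f/3.2 → f/2.8 → f/2.5 → f/2.2 → f/2 → f/1.8 → f/1.6 → f/1.4 → f/1.2 → f/1.1 — 3 2/3 stops wider (brighter).
ISO: 1250 → 1000 → 800 → 640 → 500 → 400 → 320 → 250 → 200 — 2 2/3 stops dropped (darker).
Net so far: 1/3 stop brighter. Shutter speed: 1/400 → 1/500.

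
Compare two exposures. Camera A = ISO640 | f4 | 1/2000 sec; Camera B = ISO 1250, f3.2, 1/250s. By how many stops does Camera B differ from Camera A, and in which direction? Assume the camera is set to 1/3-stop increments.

4 2/3 stops brighter

Aperture: f/4 → f/3.5 → f/3.2 — 2/3 stop wider (brighter).
Shutter speed: 1/2000 → 1/1600 → 1/1250 → 1/1000 → 1/800 → 1/640 → 1/500 → 1/400 → 1/320 → 1/250 — 3 stops slower (brighter).
ISO: 640 → 800 → 1000 → 1250 — 1 stop raised (brighter).
Net: +2/3 +3 +1 = +4 2/3 stops.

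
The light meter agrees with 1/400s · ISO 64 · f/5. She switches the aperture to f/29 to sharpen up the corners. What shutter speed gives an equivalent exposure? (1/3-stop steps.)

Aperture: f/5 → f/5.6 → f/6.3 → f/7.1 → f/8 → f/9 → f/10 → f/11 → f/13 → f/14 → f/16 → f/18 → f/20 → f/22 → f/25 → f/29 — 5 stops smaller aperture (darker).
Need 5 stops brighter from the shutter speed: 1/400 → 1/320 → 1/250 → 1/200 → 1/160 → 1/125 → 1/100 → 1/80 → 1/60 → 1/50 → 1/40 → 1/30 → 1/25 → 1/20 → 1/15 → 1/13.

1/13s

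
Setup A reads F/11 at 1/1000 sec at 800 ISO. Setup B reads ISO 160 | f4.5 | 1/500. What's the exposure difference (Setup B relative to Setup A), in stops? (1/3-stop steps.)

1 1/3 stops brighter

Aperture: f/11 → f/10 → f/9 → f/8 → f/7.1 → f/6.3 → f/5.6 → f/5 → f/4.5 — 2 2/3 stops wider (brighter).
Shutter speed: 1/1000 → 1/800 → 1/640 → 1/500 — 1 stop slower (brighter).
ISO: 800 → 640 → 500 → 400 → 320 → 250 → 200 → 160 — 2 1/3 stops dropped (darker).
Net: +2 2/3 +1 −2 1/3 = +1 1/3 stops.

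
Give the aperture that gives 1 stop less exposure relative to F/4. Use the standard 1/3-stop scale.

f/5.6

Aperture: f/4 → f/4.5 → f/5 → f/5.6 — 1 stop narrower (darker).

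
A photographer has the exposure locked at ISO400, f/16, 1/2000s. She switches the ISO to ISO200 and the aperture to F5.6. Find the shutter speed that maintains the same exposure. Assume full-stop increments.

ISO: 400 → 200 — 1 stop lower (darker).
Aperture: f/16 → f/11 → f/8 → f/5.6 — 3 stops larger aperture (brighter).
Net change so far: 2 stops brighter. Offset with the shutter speed: 1/2000 → 1/4000 → 1/8000.

1/8000s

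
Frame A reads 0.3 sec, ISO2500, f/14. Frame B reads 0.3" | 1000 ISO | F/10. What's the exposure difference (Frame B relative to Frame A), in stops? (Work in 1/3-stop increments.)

1/3 stop darker

Aperture: f/14 → f/13 → f/11 → f/10 — 1 stop larger aperture (brighter).
Shutter speed: unchanged.
ISO: 2500 → 2000 → 1600 → 1250 → 1000 — 1 1/3 stops dropped (darker).
Net: +1 −1 1/3 = −1/3 stops.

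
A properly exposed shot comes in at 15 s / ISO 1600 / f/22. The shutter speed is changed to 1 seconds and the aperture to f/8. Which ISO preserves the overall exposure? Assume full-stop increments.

ISO 3200

Shutter speed: 15 → 8 → 4 → 2 → 1 — 4 stops faster (darker).
Aperture: f/22 → f/16 → f/11 → f/8 — 3 stops opened up (brighter).
Net change so far: 1 stop darker. Offset with the ISO: 1600 → 3200.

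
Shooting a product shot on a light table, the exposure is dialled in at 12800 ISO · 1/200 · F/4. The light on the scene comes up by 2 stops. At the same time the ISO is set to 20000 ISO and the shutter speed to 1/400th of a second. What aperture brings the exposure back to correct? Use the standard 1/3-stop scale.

f/7.1

Scene light: 2 stops brighter.
ISO: 12800 → 16000 → 20000 — 2/3 stop raised (brighter).
Shutter speed: 1/200 → 1/250 → 1/320 → 1/400 — 1 stop faster (darker).
Net so far: 1 2/3 stops brighter. Aperture: f/4 → f/4.5 → f/5 → f/5.6 → f/6.3 → f/7.1.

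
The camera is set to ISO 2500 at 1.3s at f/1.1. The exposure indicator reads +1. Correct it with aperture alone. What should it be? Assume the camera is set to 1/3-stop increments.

Overexposed by 1 stop → need 1 stop darker.
Aperture: f/1.1 → f/1.2 → f/1.4 → f/1.6.

f/1.6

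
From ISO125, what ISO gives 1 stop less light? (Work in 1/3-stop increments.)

ISO: 125 → 100 → 80 → 64 — 1 stop dropped (darker).

ISO 64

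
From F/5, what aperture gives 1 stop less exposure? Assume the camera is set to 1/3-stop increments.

Aperture: f/5 → f/5.6 → f/6.3 → f/7.1 — 1 stop narrower (darker).

f/7.1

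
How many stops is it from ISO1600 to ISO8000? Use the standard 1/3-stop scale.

1600 → 2000 → 2500 → 3200 → 4000 → 5000 → 6400 → 8000 — count the steps: 7 third-stops = 2 1/3 stops.

2 1/3 stops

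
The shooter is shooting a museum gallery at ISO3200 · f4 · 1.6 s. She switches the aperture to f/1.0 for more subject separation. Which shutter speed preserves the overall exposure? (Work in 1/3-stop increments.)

Aperture: f/4 → f/3.5 → f/3.2 → f/2.8 → f/2.5 → f/2.2 → f/2 → f/1.8 → f/1.6 → f/1.4 → f/1.2 → f/1.1 → f/1.0 — 4 stops opened up (brighter).
Need 4 stops darker from the shutter speed: 1.6 → 1.3 → 1 → 0.8 → 0.6 → 0.5 → 0.4 → 0.3 → 1/4 → 1/5 → 1/6 → 1/8 → 1/10.

1/10s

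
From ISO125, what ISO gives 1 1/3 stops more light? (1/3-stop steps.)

ISO: 125 → 160 → 200 → 250 → 320 — 1 1/3 stops higher (brighter).

ISO 320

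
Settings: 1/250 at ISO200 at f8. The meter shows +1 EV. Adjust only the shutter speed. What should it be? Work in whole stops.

1/500s

Overexposed by 1 stop → need 1 stop darker.
Shutter speed: 1/250 → 1/500.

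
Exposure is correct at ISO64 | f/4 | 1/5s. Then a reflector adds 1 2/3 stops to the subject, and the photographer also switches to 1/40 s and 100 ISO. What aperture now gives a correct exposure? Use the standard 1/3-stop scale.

f/3.2

Scene light: 1 2/3 stops brighter.
Shutter speed: 1/5 → 1/6 → 1/8 → 1/10 → 1/13 → 1/15 → 1/20 → 1/25 → 1/30 → 1/40 — 3 stops faster (darker).
ISO: 64 → 80 → 100 — 2/3 stop raised (brighter).
Net so far: 2/3 stop darker. Aperture: f/4 → f/3.5 → f/3.2.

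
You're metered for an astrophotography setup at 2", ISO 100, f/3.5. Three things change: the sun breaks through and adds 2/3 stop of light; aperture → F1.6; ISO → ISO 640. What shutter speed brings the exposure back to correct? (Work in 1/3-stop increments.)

Scene light: 2/3 stop brighter.
Aperture: f/3.5 → f/3.2 → f/2.8 → f/2.5 → f/2.2 → f/2 → f/1.8 → f/1.6 — 2 1/3 stops wider (brighter).
ISO: 100 → 125 → 160 → 200 → 250 → 320 → 400 → 500 → 640 — 2 2/3 stops higher (brighter).
Net so far: 5 2/3 stops brighter. Shutter speed: 2 → 1.6 → 1.3 → 1 → 0.8 → 0.6 → 0.5 → 0.4 → 0.3 → 1/4 → 1/5 → 1/6 → 1/8 → 1/10 → 1/13 → 1/15 → 1/20 → 1/25.

1/25s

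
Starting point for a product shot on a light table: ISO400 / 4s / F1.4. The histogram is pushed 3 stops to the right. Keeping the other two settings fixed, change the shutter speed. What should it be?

1/2s

Overexposed by 3 stops → need 3 stops darker.
Shutter speed: 4 → 2 → 1 → 1/2.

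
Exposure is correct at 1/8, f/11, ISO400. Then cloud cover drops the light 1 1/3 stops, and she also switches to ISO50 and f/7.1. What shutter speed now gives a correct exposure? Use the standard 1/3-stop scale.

1 s

Scene light: 1 1/3 stops darker.
ISO: 400 → 320 → 250 → 200 → 160 → 125 → 100 → 80 → 64 → 50 — 3 stops lower (darker).
Aperture: f/11 → f/10 → f/9 → f/8 → f/7.1 — 1 1/3 stops wider (brighter).
Net so far: 3 stops darker. Shutter speed: 1/8 → 1/6 → 1/5 → 1/4 → 0.3 → 0.4 → 0.5 → 0.6 → 0.8 → 1.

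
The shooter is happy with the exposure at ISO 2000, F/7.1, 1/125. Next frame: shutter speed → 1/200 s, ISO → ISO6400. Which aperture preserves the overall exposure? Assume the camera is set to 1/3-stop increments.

Shutter speed: 1/125 → 1/160 → 1/200 — 2/3 stop shorter (darker).
ISO: 2000 → 2500 → 3200 → 4000 → 5000 → 6400 — 1 2/3 stops higher (brighter).
Net change so far: 1 stop brighter. Offset with the aperture: f/7.1 → f/8 → f/9 → f/10.

f/10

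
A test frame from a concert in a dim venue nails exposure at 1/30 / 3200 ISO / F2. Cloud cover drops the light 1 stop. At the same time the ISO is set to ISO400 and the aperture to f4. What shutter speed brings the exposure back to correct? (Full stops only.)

Scene light: 1 stop darker.
ISO: 3200 → 1600 → 800 → 400 — 3 stops dropped (darker).
Aperture: f/2 → f/2.8 → f/4 — 2 stops narrower (darker).
Net so far: 6 stops darker. Shutter speed: 1/30 → 1/15 → 1/8 → 1/4 → 1/2 → 1 → 2.

2 s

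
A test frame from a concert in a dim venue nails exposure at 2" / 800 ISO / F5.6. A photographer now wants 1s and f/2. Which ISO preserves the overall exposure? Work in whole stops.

Shutter speed: 2 → 1 — 1 stop shorter (darker).
Aperture: f/5.6 → f/4 → f/2.8 → f/2 — 3 stops opened up (brighter).
Net change so far: 2 stops brighter. Offset with the ISO: 800 → 400 → 200.

ISO 200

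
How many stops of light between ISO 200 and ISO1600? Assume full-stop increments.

200 → 400 → 800 → 1600 — count the steps: 3 stops.

3 stops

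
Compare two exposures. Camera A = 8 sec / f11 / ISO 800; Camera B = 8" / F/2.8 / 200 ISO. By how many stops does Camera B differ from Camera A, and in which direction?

Aperture: f/11 → f/8 → f/5.6 → f/4 → f/2.8 — 4 stops wider (brighter).
Shutter speed: unchanged.
ISO: 800 → 400 → 200 — 2 stops lower (darker).
Net: +4 −2 = +2 stops.

2 stops brighter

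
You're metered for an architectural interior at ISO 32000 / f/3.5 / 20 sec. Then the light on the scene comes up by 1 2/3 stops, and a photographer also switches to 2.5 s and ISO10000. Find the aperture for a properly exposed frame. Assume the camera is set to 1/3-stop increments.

Scene light: 1 2/3 stops brighter.
Shutter speed: 20 → 15 → 13 → 10 → 8 → 6 → 5 → 4 → 3.2 → 2.5 — 3 stops faster (darker).
ISO: 32000 → 25600 → 20000 → 16000 → 12800 → 10000 — 1 2/3 stops dropped (darker).
Net so far: 3 stops darker. Aperture: f/3.5 → f/3.2 → f/2.8 → f/2.5 → f/2.2 → f/2 → f/1.8 → f/1.6 → f/1.4 → f/1.2.

f/1.2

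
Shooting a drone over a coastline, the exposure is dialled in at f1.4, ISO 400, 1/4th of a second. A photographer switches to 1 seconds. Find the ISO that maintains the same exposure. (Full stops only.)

Shutter speed: 1/4 → 1/2 → 1 — 2 stops longer (brighter).
Need 2 stops darker from the ISO: 400 → 200 → 100.

ISO 100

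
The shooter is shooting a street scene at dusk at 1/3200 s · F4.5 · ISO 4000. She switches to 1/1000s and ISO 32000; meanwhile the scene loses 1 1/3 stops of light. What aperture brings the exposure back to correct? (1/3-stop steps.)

f/14

Scene light: 1 1/3 stops darker.
Shutter speed: 1/3200 → 1/2500 → 1/2000 → 1/1600 → 1/1250 → 1/1000 — 1 2/3 stops longer (brighter).
ISO: 4000 → 5000 → 6400 → 8000 → 10000 → 12800 → 16000 → 20000 → 25600 → 32000 — 3 stops higher (brighter).
Net so far: 3 1/3 stops brighter. Aperture: f/4.5 → f/5 → f/5.6 → f/6.3 → f/7.1 → f/8 → f/9 → f/10 → f/11 → f/13 → f/14.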